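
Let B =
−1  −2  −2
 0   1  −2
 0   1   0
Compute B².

[[1, −2, 6], [0, −1, −2], [0, 1, −2]]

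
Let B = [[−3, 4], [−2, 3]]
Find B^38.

[[1, 0], [0, 1]]

B² = I (check: tr B = 0 and det B = −1), so B^38 = I since 38 is even.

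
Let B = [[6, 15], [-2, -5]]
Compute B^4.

B² = B (a projection; rank 1, trace 1), so B^4 = B.

[[6, 15], [-2, -5]]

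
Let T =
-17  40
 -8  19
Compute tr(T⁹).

tr T = 2 and det T = -3, so the characteristic polynomial is λ² − (2)λ + (-3) with roots 3 and -1.
Eigenvectors give P = [[-2, -5], [-1, -2]] with P⁻¹ = [[2, -5], [-1, 2]], and T = P·diag(3, -1)·P⁻¹.
Then T⁹ = P·diag(19683, -1)·P⁻¹ = [[-39366, 5], [-19683, 2]] · [[2, -5], [-1, 2]] = [[-78737, 196840], [-39368, 98419]].

19682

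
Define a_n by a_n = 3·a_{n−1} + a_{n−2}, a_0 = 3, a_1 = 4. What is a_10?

With companion matrix Q = [[3, 1], [1, 0]], [a_n, a_{n−1}]ᵀ = Q·[a_{n−1}, a_{n−2}]ᵀ, so [a_10, a_9]ᵀ = Q^9·[a_1, a_0]ᵀ.
Q^9 = [[42837, 12970], [12970, 3927]], giving [a_10, a_9]ᵀ = [[210258], [63661]].

210258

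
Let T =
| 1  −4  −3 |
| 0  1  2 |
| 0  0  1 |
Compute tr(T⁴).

3

T = I + N where N = [[0, −4, −3], [0, 0, 2], [0, 0, 0]] is strictly upper-triangular, so N³ = 0.
(I + N)⁴ = I + 4·N + 6·N² = [[1, −16, −60], [0, 1, 8], [0, 0, 1]].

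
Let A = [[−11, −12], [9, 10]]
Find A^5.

tr A = −1 and det A = −2, so the characteristic polynomial is λ² − (−1)λ + (−2) with roots −2 and 1.
Eigenvectors give P = [[−4, −1], [3, 1]] with P⁻¹ = [[−1, −1], [3, 4]], and A = P·diag(−2, 1)·P⁻¹.
Then A^5 = P·diag(−32, 1)·P⁻¹ = [[128, −1], [−96, 1]] · [[−1, −1], [3, 4]] = [[−131, −132], [99, 100]].

[[−131, −132], [99, 100]]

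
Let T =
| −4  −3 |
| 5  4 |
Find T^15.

T² = I (check: tr T = 0 and det T = −1), so T^15 = T since 15 is odd.

[[−4, −3], [5, 4]]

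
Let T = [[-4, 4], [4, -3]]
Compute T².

[[32, -28], [-28, 25]]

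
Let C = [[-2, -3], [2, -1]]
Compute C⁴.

C² = [[-2, 9], [-6, -5]]
C³ = [[22, -3], [2, 23]]
C⁴ = [[-50, -63], [42, -29]]

[[-50, -63], [42, -29]]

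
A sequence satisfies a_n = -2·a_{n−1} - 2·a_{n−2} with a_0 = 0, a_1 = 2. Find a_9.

With companion matrix Q = [[-2, -2], [1, 0]], [a_n, a_{n−1}]ᵀ = Q·[a_{n−1}, a_{n−2}]ᵀ, so [a_9, a_8]ᵀ = Q⁸·[a_1, a_0]ᵀ.
Q⁸ = [[16, 0], [0, 16]], giving [a_9, a_8]ᵀ = [[32], [0]].

32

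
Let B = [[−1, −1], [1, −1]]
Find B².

[[0, 2], [−2, 0]]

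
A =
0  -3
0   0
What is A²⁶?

[[0, 0], [0, 0]]

A is strictly triangular, hence nilpotent: A² = 0, so A²⁶ = 0.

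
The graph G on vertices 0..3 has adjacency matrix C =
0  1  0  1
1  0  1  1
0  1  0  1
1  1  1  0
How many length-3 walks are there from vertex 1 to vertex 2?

The number of length-3 walks from vertex 1 to vertex 2 is entry (1,2) of C³, where C is the adjacency matrix.
C² = [[2, 1, 2, 1], [1, 3, 1, 2], [2, 1, 2, 1], [1, 2, 1, 3]]
C³ = [[2, 5, 2, 5], [5, 4, 5, 5], [2, 5, 2, 5], [5, 5, 5, 4]]

5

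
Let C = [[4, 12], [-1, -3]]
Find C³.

[[4, 12], [-1, -3]]

C² = C (a projection; rank 1, trace 1), so C³ = C.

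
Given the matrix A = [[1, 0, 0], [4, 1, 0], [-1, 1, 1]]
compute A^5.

[[1, 0, 0], [20, 1, 0], [35, 5, 1]]

A = I + N where N = [[0, 0, 0], [4, 0, 0], [-1, 1, 0]] is strictly lower-triangular, so N^3 = 0.
(I + N)^5 = I + 5·N + 10·N^2 = [[1, 0, 0], [20, 1, 0], [35, 5, 1]].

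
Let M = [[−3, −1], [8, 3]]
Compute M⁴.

M² = I (check: tr M = 0 and det M = −1), so M⁴ = I since 4 is even.

[[1, 0], [0, 1]]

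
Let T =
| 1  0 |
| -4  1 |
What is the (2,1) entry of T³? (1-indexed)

T = I + N where N = [[0, 0], [-4, 0]] is strictly lower-triangular, so N² = 0.
(I + N)³ = I + 3·N = [[1, 0], [-12, 1]].

-12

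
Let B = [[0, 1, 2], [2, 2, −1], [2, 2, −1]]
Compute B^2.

[[6, 6, −3], [2, 4, 3], [2, 4, 3]]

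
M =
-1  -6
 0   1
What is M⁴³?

[[-1, -6], [0, 1]]

M² = I (check: tr M = 0 and det M = -1), so M⁴³ = M since 43 is odd.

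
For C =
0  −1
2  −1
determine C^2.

[[−2, 1], [−2, −1]]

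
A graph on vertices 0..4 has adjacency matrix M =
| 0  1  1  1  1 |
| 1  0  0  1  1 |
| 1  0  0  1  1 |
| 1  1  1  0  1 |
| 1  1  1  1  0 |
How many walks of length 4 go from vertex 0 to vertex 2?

32

The number of length-4 walks from vertex 0 to vertex 2 is entry (0,2) of M⁴, where M is the adjacency matrix.
M² = [[4, 2, 2, 3, 3], [2, 3, 3, 2, 2], [2, 3, 3, 2, 2], [3, 2, 2, 4, 3], [3, 2, 2, 3, 4]]
M³ = [[10, 10, 10, 11, 11], [10, 6, 6, 10, 10], [10, 6, 6, 10, 10], [11, 10, 10, 10, 11], [11, 10, 10, 11, 10]]
M⁴ = [[42, 32, 32, 41, 41], [32, 30, 30, 32, 32], [32, 30, 30, 32, 32], [41, 32, 32, 42, 41], [41, 32, 32, 41, 42]]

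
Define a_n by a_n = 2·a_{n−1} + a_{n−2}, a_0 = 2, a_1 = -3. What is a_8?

With companion matrix A = [[2, 1], [1, 0]], [a_n, a_{n−1}]ᵀ = A·[a_{n−1}, a_{n−2}]ᵀ, so [a_8, a_7]ᵀ = A⁷·[a_1, a_0]ᵀ.
A⁷ = [[408, 169], [169, 70]], giving [a_8, a_7]ᵀ = [[-886], [-367]].

-886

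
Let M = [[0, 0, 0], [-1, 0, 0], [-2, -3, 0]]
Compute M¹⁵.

[[0, 0, 0], [0, 0, 0], [0, 0, 0]]

M is strictly triangular, hence nilpotent: M³ = 0, so M¹⁵ = 0.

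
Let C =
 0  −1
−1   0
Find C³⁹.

[[0, −1], [−1, 0]]

C² = I (check: tr C = 0 and det C = −1), so C³⁹ = C since 39 is odd.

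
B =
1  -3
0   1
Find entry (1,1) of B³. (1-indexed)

B = I + N where N = [[0, -3], [0, 0]] is strictly upper-triangular, so N² = 0.
(I + N)³ = I + 3·N = [[1, -9], [0, 1]].

1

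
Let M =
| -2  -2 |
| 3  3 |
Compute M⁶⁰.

[[-2, -2], [3, 3]]

M² = M (a projection; rank 1, trace 1), so M⁶⁰ = M.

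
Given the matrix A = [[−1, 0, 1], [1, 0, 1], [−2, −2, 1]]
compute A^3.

A^2 = [[−1, −2, 0], [−3, −2, 2], [−2, −2, −3]]
A^3 = [[−1, 0, −3], [−3, −4, −3], [6, 6, −7]]

[[−1, 0, −3], [−3, −4, −3], [6, 6, −7]]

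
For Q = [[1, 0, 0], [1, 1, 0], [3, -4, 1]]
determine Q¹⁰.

[[1, 0, 0], [10, 1, 0], [-150, -40, 1]]

Q = I + N where N = [[0, 0, 0], [1, 0, 0], [3, -4, 0]] is strictly lower-triangular, so N³ = 0.
(I + N)¹⁰ = I + 10·N + 45·N² = [[1, 0, 0], [10, 1, 0], [-150, -40, 1]].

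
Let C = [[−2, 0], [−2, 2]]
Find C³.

[[−8, 0], [−8, 8]]

C² = [[4, 0], [0, 4]]
C³ = [[−8, 0], [−8, 8]]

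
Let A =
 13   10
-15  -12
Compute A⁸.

[[19171, 12610], [-18915, -12354]]

tr A = 1 and det A = -6, so the characteristic polynomial is λ² − (1)λ + (-6) with roots 3 and -2.
Eigenvectors give P = [[-1, 2], [1, -3]] with P⁻¹ = [[-3, -2], [-1, -1]], and A = P·diag(3, -2)·P⁻¹.
Then A⁸ = P·diag(6561, 256)·P⁻¹ = [[-6561, 512], [6561, -768]] · [[-3, -2], [-1, -1]] = [[19171, 12610], [-18915, -12354]].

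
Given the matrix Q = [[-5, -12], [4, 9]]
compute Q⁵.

tr Q = 4 and det Q = 3, so the characteristic polynomial is λ² − (4)λ + (3) with roots 3 and 1.
Eigenvectors give P = [[-3, -2], [2, 1]] with P⁻¹ = [[1, 2], [-2, -3]], and Q = P·diag(3, 1)·P⁻¹.
Then Q⁵ = P·diag(243, 1)·P⁻¹ = [[-729, -2], [486, 1]] · [[1, 2], [-2, -3]] = [[-725, -1452], [484, 969]].

[[-725, -1452], [484, 969]]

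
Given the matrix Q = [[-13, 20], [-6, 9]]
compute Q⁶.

[[4369, -7280], [2184, -3639]]

tr Q = -4 and det Q = 3, so the characteristic polynomial is λ² − (-4)λ + (3) with roots -1 and -3.
Eigenvectors give P = [[-5, -2], [-3, -1]] with P⁻¹ = [[1, -2], [-3, 5]], and Q = P·diag(-1, -3)·P⁻¹.
Then Q⁶ = P·diag(1, 729)·P⁻¹ = [[-5, -1458], [-3, -729]] · [[1, -2], [-3, 5]] = [[4369, -7280], [2184, -3639]].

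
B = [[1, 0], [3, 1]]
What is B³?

B = I + N where N = [[0, 0], [3, 0]] is strictly lower-triangular, so N² = 0.
(I + N)³ = I + 3·N = [[1, 0], [9, 1]].

[[1, 0], [9, 1]]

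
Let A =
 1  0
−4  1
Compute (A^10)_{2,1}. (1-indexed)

A = I + N where N = [[0, 0], [−4, 0]] is strictly lower-triangular, so N^2 = 0.
(I + N)^10 = I + 10·N = [[1, 0], [−40, 1]].

−40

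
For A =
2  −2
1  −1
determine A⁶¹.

[[2, −2], [1, −1]]

A² = A (a projection; rank 1, trace 1), so A⁶¹ = A.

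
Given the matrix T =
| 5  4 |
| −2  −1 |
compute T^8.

tr T = 4 and det T = 3, so the characteristic polynomial is λ² − (4)λ + (3) with roots 3 and 1.
Eigenvectors give P = [[2, −1], [−1, 1]] with P⁻¹ = [[1, 1], [1, 2]], and T = P·diag(3, 1)·P⁻¹.
Then T^8 = P·diag(6561, 1)·P⁻¹ = [[13122, −1], [−6561, 1]] · [[1, 1], [1, 2]] = [[13121, 13120], [−6560, −6559]].

[[13121, 13120], [−6560, −6559]]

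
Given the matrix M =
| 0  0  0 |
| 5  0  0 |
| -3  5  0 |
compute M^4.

M is strictly triangular, hence nilpotent: M^3 = 0, so M^4 = 0.

[[0, 0, 0], [0, 0, 0], [0, 0, 0]]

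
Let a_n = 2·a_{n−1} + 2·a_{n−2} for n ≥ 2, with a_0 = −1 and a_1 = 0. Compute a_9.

With companion matrix A = [[2, 2], [1, 0]], [a_n, a_{n−1}]ᵀ = A·[a_{n−1}, a_{n−2}]ᵀ, so [a_9, a_8]ᵀ = A^8·[a_1, a_0]ᵀ.
A^8 = [[2448, 1792], [896, 656]], giving [a_9, a_8]ᵀ = [[−1792], [−656]].

−1792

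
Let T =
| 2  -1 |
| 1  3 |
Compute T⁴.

[[-16, -55], [55, 39]]

T² = [[3, -5], [5, 8]]
T³ = [[1, -18], [18, 19]]
T⁴ = [[-16, -55], [55, 39]]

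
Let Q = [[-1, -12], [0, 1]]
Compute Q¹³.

Q² = I (check: tr Q = 0 and det Q = -1), so Q¹³ = Q since 13 is odd.

[[-1, -12], [0, 1]]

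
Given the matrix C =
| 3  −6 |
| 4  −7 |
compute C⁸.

[[−13119, 19680], [−13120, 19681]]

tr C = −4 and det C = 3, so the characteristic polynomial is λ² − (−4)λ + (3) with roots −3 and −1.
Eigenvectors give P = [[1, 3], [1, 2]] with P⁻¹ = [[−2, 3], [1, −1]], and C = P·diag(−3, −1)·P⁻¹.
Then C⁸ = P·diag(6561, 1)·P⁻¹ = [[6561, 3], [6561, 2]] · [[−2, 3], [1, −1]] = [[−13119, 19680], [−13120, 19681]].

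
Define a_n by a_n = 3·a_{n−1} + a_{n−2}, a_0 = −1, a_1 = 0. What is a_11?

With companion matrix Q = [[3, 1], [1, 0]], [a_n, a_{n−1}]ᵀ = Q·[a_{n−1}, a_{n−2}]ᵀ, so [a_11, a_10]ᵀ = Q¹⁰·[a_1, a_0]ᵀ.
Q¹⁰ = [[141481, 42837], [42837, 12970]], giving [a_11, a_10]ᵀ = [[−42837], [−12970]].

−42837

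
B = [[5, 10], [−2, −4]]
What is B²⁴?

[[5, 10], [−2, −4]]

B² = B (a projection; rank 1, trace 1), so B²⁴ = B.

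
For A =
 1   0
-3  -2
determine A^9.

[[1, 0], [-513, -512]]

tr A = -1 and det A = -2, so the characteristic polynomial is λ² − (-1)λ + (-2) with roots 1 and -2.
Eigenvectors give P = [[-1, 0], [1, 1]] with P⁻¹ = [[-1, 0], [1, 1]], and A = P·diag(1, -2)·P⁻¹.
Then A^9 = P·diag(1, -512)·P⁻¹ = [[-1, 0], [1, -512]] · [[-1, 0], [1, 1]] = [[1, 0], [-513, -512]].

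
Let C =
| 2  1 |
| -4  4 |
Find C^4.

[[-144, 72], [-288, 0]]

C^2 = [[0, 6], [-24, 12]]
C^3 = [[-24, 24], [-96, 24]]
C^4 = [[-144, 72], [-288, 0]]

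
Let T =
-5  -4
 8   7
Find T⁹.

tr T = 2 and det T = -3, so the characteristic polynomial is λ² − (2)λ + (-3) with roots 3 and -1.
Eigenvectors give P = [[-1, -1], [2, 1]] with P⁻¹ = [[1, 1], [-2, -1]], and T = P·diag(3, -1)·P⁻¹.
Then T⁹ = P·diag(19683, -1)·P⁻¹ = [[-19683, 1], [39366, -1]] · [[1, 1], [-2, -1]] = [[-19685, -19684], [39368, 39367]].

[[-19685, -19684], [39368, 39367]]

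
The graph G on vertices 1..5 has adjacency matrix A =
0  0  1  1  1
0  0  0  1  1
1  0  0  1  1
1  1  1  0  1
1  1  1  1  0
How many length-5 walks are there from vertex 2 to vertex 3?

The number of length-5 walks from vertex 2 to vertex 3 is entry (2,3) of A⁵, where A is the adjacency matrix.
A² = [[3, 2, 2, 2, 2], [2, 2, 2, 1, 1], [2, 2, 3, 2, 2], [2, 1, 2, 4, 3], [2, 1, 2, 3, 4]]
A³ = [[6, 4, 7, 9, 9], [4, 2, 4, 7, 7], [7, 4, 6, 9, 9], [9, 7, 9, 8, 9], [9, 7, 9, 9, 8]]
A⁴ = [[25, 18, 24, 26, 26], [18, 14, 18, 17, 17], [24, 18, 25, 26, 26], [26, 17, 26, 34, 33], [26, 17, 26, 33, 34]]
A⁵ = [[76, 52, 77, 93, 93], [52, 34, 52, 67, 67], [77, 52, 76, 93, 93], [93, 67, 93, 102, 103], [93, 67, 93, 103, 102]]

52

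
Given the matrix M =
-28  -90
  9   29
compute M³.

[[-82, -270], [27, 89]]

tr M = 1 and det M = -2, so the characteristic polynomial is λ² − (1)λ + (-2) with roots 2 and -1.
Eigenvectors give P = [[-3, 10], [1, -3]] with P⁻¹ = [[3, 10], [1, 3]], and M = P·diag(2, -1)·P⁻¹.
Then M³ = P·diag(8, -1)·P⁻¹ = [[-24, -10], [8, 3]] · [[3, 10], [1, 3]] = [[-82, -270], [27, 89]].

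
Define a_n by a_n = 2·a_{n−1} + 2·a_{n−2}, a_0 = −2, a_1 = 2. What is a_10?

3584

With companion matrix C = [[2, 2], [1, 0]], [a_n, a_{n−1}]ᵀ = C·[a_{n−1}, a_{n−2}]ᵀ, so [a_10, a_9]ᵀ = C⁹·[a_1, a_0]ᵀ.
C⁹ = [[6688, 4896], [2448, 1792]], giving [a_10, a_9]ᵀ = [[3584], [1312]].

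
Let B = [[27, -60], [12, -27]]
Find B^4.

tr B = 0 and det B = -9, so the characteristic polynomial is λ² − (0)λ + (-9) with roots 3 and -3.
Eigenvectors give P = [[5, 2], [2, 1]] with P⁻¹ = [[1, -2], [-2, 5]], and B = P·diag(3, -3)·P⁻¹.
Then B^4 = P·diag(81, 81)·P⁻¹ = [[405, 162], [162, 81]] · [[1, -2], [-2, 5]] = [[81, 0], [0, 81]].

[[81, 0], [0, 81]]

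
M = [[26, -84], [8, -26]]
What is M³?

tr M = 0 and det M = -4, so the characteristic polynomial is λ² − (0)λ + (-4) with roots 2 and -2.
Eigenvectors give P = [[7, 3], [2, 1]] with P⁻¹ = [[1, -3], [-2, 7]], and M = P·diag(2, -2)·P⁻¹.
Then M³ = P·diag(8, -8)·P⁻¹ = [[56, -24], [16, -8]] · [[1, -3], [-2, 7]] = [[104, -336], [32, -104]].

[[104, -336], [32, -104]]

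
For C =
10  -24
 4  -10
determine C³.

[[40, -96], [16, -40]]

tr C = 0 and det C = -4, so the characteristic polynomial is λ² − (0)λ + (-4) with roots 2 and -2.
Eigenvectors give P = [[-3, -2], [-1, -1]] with P⁻¹ = [[-1, 2], [1, -3]], and C = P·diag(2, -2)·P⁻¹.
Then C³ = P·diag(8, -8)·P⁻¹ = [[-24, 16], [-8, 8]] · [[-1, 2], [1, -3]] = [[40, -96], [16, -40]].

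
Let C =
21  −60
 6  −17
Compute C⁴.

[[801, −2400], [240, −719]]

tr C = 4 and det C = 3, so the characteristic polynomial is λ² − (4)λ + (3) with roots 1 and 3.
Eigenvectors give P = [[3, 10], [1, 3]] with P⁻¹ = [[−3, 10], [1, −3]], and C = P·diag(1, 3)·P⁻¹.
Then C⁴ = P·diag(1, 81)·P⁻¹ = [[3, 810], [1, 243]] · [[−3, 10], [1, −3]] = [[801, −2400], [240, −719]].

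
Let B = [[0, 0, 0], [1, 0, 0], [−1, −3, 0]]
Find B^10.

B is strictly triangular, hence nilpotent: B^3 = 0, so B^10 = 0.

[[0, 0, 0], [0, 0, 0], [0, 0, 0]]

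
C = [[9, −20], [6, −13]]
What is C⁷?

[[10929, −21860], [6558, −13117]]

tr C = −4 and det C = 3, so the characteristic polynomial is λ² − (−4)λ + (3) with roots −3 and −1.
Eigenvectors give P = [[−5, 2], [−3, 1]] with P⁻¹ = [[1, −2], [3, −5]], and C = P·diag(−3, −1)·P⁻¹.
Then C⁷ = P·diag(−2187, −1)·P⁻¹ = [[10935, −2], [6561, −1]] · [[1, −2], [3, −5]] = [[10929, −21860], [6558, −13117]].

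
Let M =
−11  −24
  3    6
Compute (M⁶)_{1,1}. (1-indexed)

6049

tr M = −5 and det M = 6, so the characteristic polynomial is λ² − (−5)λ + (6) with roots −3 and −2.
Eigenvectors give P = [[3, −8], [−1, 3]] with P⁻¹ = [[3, 8], [1, 3]], and M = P·diag(−3, −2)·P⁻¹.
Then M⁶ = P·diag(729, 64)·P⁻¹ = [[2187, −512], [−729, 192]] · [[3, 8], [1, 3]] = [[6049, 15960], [−1995, −5256]].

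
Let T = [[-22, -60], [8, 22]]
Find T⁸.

tr T = 0 and det T = -4, so the characteristic polynomial is λ² − (0)λ + (-4) with roots -2 and 2.
Eigenvectors give P = [[-3, -5], [1, 2]] with P⁻¹ = [[-2, -5], [1, 3]], and T = P·diag(-2, 2)·P⁻¹.
Then T⁸ = P·diag(256, 256)·P⁻¹ = [[-768, -1280], [256, 512]] · [[-2, -5], [1, 3]] = [[256, 0], [0, 256]].

[[256, 0], [0, 256]]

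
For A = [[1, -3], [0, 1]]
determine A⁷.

A = I + N where N = [[0, -3], [0, 0]] is strictly upper-triangular, so N² = 0.
(I + N)⁷ = I + 7·N = [[1, -21], [0, 1]].

[[1, -21], [0, 1]]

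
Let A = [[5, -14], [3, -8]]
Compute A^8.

tr A = -3 and det A = 2, so the characteristic polynomial is λ² − (-3)λ + (2) with roots -2 and -1.
Eigenvectors give P = [[2, 7], [1, 3]] with P⁻¹ = [[-3, 7], [1, -2]], and A = P·diag(-2, -1)·P⁻¹.
Then A^8 = P·diag(256, 1)·P⁻¹ = [[512, 7], [256, 3]] · [[-3, 7], [1, -2]] = [[-1529, 3570], [-765, 1786]].

[[-1529, 3570], [-765, 1786]]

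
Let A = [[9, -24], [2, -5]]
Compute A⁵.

[[969, -2904], [242, -725]]

tr A = 4 and det A = 3, so the characteristic polynomial is λ² − (4)λ + (3) with roots 1 and 3.
Eigenvectors give P = [[-3, 4], [-1, 1]] with P⁻¹ = [[1, -4], [1, -3]], and A = P·diag(1, 3)·P⁻¹.
Then A⁵ = P·diag(1, 243)·P⁻¹ = [[-3, 972], [-1, 243]] · [[1, -4], [1, -3]] = [[969, -2904], [242, -725]].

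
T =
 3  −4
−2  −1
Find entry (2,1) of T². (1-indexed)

−4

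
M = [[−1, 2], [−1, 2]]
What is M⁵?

[[−1, 2], [−1, 2]]

M² = M (a projection; rank 1, trace 1), so M⁵ = M.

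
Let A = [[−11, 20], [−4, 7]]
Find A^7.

[[−10931, 21860], [−4372, 8743]]

tr A = −4 and det A = 3, so the characteristic polynomial is λ² − (−4)λ + (3) with roots −1 and −3.
Eigenvectors give P = [[2, 5], [1, 2]] with P⁻¹ = [[−2, 5], [1, −2]], and A = P·diag(−1, −3)·P⁻¹.
Then A^7 = P·diag(−1, −2187)·P⁻¹ = [[−2, −10935], [−1, −4374]] · [[−2, 5], [1, −2]] = [[−10931, 21860], [−4372, 8743]].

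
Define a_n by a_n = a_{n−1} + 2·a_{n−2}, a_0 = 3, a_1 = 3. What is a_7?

255

With companion matrix Q = [[1, 2], [1, 0]], [a_n, a_{n−1}]ᵀ = Q·[a_{n−1}, a_{n−2}]ᵀ, so [a_7, a_6]ᵀ = Q^6·[a_1, a_0]ᵀ.
Q^6 = [[43, 42], [21, 22]], giving [a_7, a_6]ᵀ = [[255], [129]].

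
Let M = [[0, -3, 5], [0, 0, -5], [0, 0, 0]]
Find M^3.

M is strictly triangular, hence nilpotent: M^3 = 0, so M^3 = 0.

[[0, 0, 0], [0, 0, 0], [0, 0, 0]]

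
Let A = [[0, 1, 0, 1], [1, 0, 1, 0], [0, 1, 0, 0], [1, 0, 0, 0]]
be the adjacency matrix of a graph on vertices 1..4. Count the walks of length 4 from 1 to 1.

The number of length-4 walks from vertex 1 to vertex 1 is entry (1,1) of A⁴, where A is the adjacency matrix.
A² = [[2, 0, 1, 0], [0, 2, 0, 1], [1, 0, 1, 0], [0, 1, 0, 1]]
A³ = [[0, 3, 0, 2], [3, 0, 2, 0], [0, 2, 0, 1], [2, 0, 1, 0]]
A⁴ = [[5, 0, 3, 0], [0, 5, 0, 3], [3, 0, 2, 0], [0, 3, 0, 2]]

5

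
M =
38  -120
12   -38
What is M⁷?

[[2432, -7680], [768, -2432]]

tr M = 0 and det M = -4, so the characteristic polynomial is λ² − (0)λ + (-4) with roots -2 and 2.
Eigenvectors give P = [[3, 10], [1, 3]] with P⁻¹ = [[-3, 10], [1, -3]], and M = P·diag(-2, 2)·P⁻¹.
Then M⁷ = P·diag(-128, 128)·P⁻¹ = [[-384, 1280], [-128, 384]] · [[-3, 10], [1, -3]] = [[2432, -7680], [768, -2432]].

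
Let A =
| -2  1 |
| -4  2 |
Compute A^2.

[[0, 0], [0, 0]]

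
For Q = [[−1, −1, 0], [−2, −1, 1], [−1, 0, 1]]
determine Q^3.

Q^2 = [[3, 2, −1], [3, 3, 0], [0, 1, 1]]
Q^3 = [[−6, −5, 1], [−9, −6, 3], [−3, −1, 2]]

[[−6, −5, 1], [−9, −6, 3], [−3, −1, 2]]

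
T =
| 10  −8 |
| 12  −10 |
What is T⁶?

[[64, 0], [0, 64]]

tr T = 0 and det T = −4, so the characteristic polynomial is λ² − (0)λ + (−4) with roots 2 and −2.
Eigenvectors give P = [[1, 2], [1, 3]] with P⁻¹ = [[3, −2], [−1, 1]], and T = P·diag(2, −2)·P⁻¹.
Then T⁶ = P·diag(64, 64)·P⁻¹ = [[64, 128], [64, 192]] · [[3, −2], [−1, 1]] = [[64, 0], [0, 64]].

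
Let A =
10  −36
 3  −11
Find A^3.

tr A = −1 and det A = −2, so the characteristic polynomial is λ² − (−1)λ + (−2) with roots 1 and −2.
Eigenvectors give P = [[4, 3], [1, 1]] with P⁻¹ = [[1, −3], [−1, 4]], and A = P·diag(1, −2)·P⁻¹.
Then A^3 = P·diag(1, −8)·P⁻¹ = [[4, −24], [1, −8]] · [[1, −3], [−1, 4]] = [[28, −108], [9, −35]].

[[28, −108], [9, −35]]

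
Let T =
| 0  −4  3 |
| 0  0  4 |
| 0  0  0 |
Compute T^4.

T is strictly triangular, hence nilpotent: T^3 = 0, so T^4 = 0.

[[0, 0, 0], [0, 0, 0], [0, 0, 0]]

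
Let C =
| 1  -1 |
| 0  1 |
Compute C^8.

[[1, -8], [0, 1]]

C = I + N where N = [[0, -1], [0, 0]] is strictly upper-triangular, so N^2 = 0.
(I + N)^8 = I + 8·N = [[1, -8], [0, 1]].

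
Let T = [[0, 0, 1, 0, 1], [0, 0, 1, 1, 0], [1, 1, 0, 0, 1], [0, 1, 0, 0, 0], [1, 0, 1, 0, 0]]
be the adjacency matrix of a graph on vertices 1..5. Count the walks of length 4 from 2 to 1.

5

The number of length-4 walks from vertex 2 to vertex 1 is entry (2,1) of T^4, where T is the adjacency matrix.
T^2 = [[2, 1, 1, 0, 1], [1, 2, 0, 0, 1], [1, 0, 3, 1, 1], [0, 0, 1, 1, 0], [1, 1, 1, 0, 2]]
T^3 = [[2, 1, 4, 1, 3], [1, 0, 4, 2, 1], [4, 4, 2, 0, 4], [1, 2, 0, 0, 1], [3, 1, 4, 1, 2]]
T^4 = [[7, 5, 6, 1, 6], [5, 6, 2, 0, 5], [6, 2, 12, 4, 6], [1, 0, 4, 2, 1], [6, 5, 6, 1, 7]]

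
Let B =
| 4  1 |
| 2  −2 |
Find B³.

B² = [[18, 2], [4, 6]]
B³ = [[76, 14], [28, −8]]

[[76, 14], [28, −8]]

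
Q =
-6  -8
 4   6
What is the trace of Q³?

tr Q = 0 and det Q = -4, so the characteristic polynomial is λ² − (0)λ + (-4) with roots -2 and 2.
Eigenvectors give P = [[2, -1], [-1, 1]] with P⁻¹ = [[1, 1], [1, 2]], and Q = P·diag(-2, 2)·P⁻¹.
Then Q³ = P·diag(-8, 8)·P⁻¹ = [[-16, -8], [8, 8]] · [[1, 1], [1, 2]] = [[-24, -32], [16, 24]].

0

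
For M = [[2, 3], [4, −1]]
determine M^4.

M^2 = [[16, 3], [4, 13]]
M^3 = [[44, 45], [60, −1]]
M^4 = [[268, 87], [116, 181]]

[[268, 87], [116, 181]]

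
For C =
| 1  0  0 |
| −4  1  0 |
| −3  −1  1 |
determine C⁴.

C = I + N where N = [[0, 0, 0], [−4, 0, 0], [−3, −1, 0]] is strictly lower-triangular, so N³ = 0.
(I + N)⁴ = I + 4·N + 6·N² = [[1, 0, 0], [−16, 1, 0], [12, −4, 1]].

[[1, 0, 0], [−16, 1, 0], [12, −4, 1]]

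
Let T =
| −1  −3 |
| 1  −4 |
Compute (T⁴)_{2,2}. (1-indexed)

T² = [[−2, 15], [−5, 13]]
T³ = [[17, −54], [18, −37]]
T⁴ = [[−71, 165], [−55, 94]]

94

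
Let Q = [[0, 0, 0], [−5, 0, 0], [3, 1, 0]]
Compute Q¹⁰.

[[0, 0, 0], [0, 0, 0], [0, 0, 0]]

Q is strictly triangular, hence nilpotent: Q³ = 0, so Q¹⁰ = 0.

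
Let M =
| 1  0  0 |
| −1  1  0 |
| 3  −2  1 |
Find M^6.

M = I + N where N = [[0, 0, 0], [−1, 0, 0], [3, −2, 0]] is strictly lower-triangular, so N^3 = 0.
(I + N)^6 = I + 6·N + 15·N^2 = [[1, 0, 0], [−6, 1, 0], [48, −12, 1]].

[[1, 0, 0], [−6, 1, 0], [48, −12, 1]]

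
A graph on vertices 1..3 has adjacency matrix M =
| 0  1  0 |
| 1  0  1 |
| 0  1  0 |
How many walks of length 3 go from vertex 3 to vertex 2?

2

The number of length-3 walks from vertex 3 to vertex 2 is entry (3,2) of M³, where M is the adjacency matrix.
M² = [[1, 0, 1], [0, 2, 0], [1, 0, 1]]
M³ = [[0, 2, 0], [2, 0, 2], [0, 2, 0]]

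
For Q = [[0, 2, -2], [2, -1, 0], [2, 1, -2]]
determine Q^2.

[[0, -4, 4], [-2, 5, -4], [-2, 1, 0]]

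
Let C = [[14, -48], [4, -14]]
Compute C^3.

[[56, -192], [16, -56]]

tr C = 0 and det C = -4, so the characteristic polynomial is λ² − (0)λ + (-4) with roots -2 and 2.
Eigenvectors give P = [[3, 4], [1, 1]] with P⁻¹ = [[-1, 4], [1, -3]], and C = P·diag(-2, 2)·P⁻¹.
Then C^3 = P·diag(-8, 8)·P⁻¹ = [[-24, 32], [-8, 8]] · [[-1, 4], [1, -3]] = [[56, -192], [16, -56]].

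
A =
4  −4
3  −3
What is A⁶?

A² = A (a projection; rank 1, trace 1), so A⁶ = A.

[[4, −4], [3, −3]]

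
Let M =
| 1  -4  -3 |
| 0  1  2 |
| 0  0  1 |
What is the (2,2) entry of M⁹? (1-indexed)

1

M = I + N where N = [[0, -4, -3], [0, 0, 2], [0, 0, 0]] is strictly upper-triangular, so N³ = 0.
(I + N)⁹ = I + 9·N + 36·N² = [[1, -36, -315], [0, 1, 18], [0, 0, 1]].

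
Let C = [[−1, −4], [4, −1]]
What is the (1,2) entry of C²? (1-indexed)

8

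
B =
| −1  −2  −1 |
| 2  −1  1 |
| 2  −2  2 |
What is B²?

[[−5, 6, −3], [−2, −5, −1], [−2, −6, 0]]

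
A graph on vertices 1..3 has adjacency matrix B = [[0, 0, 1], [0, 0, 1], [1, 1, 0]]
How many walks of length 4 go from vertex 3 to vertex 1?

The number of length-4 walks from vertex 3 to vertex 1 is entry (3,1) of B^4, where B is the adjacency matrix.
B^2 = [[1, 1, 0], [1, 1, 0], [0, 0, 2]]
B^3 = [[0, 0, 2], [0, 0, 2], [2, 2, 0]]
B^4 = [[2, 2, 0], [2, 2, 0], [0, 0, 4]]

0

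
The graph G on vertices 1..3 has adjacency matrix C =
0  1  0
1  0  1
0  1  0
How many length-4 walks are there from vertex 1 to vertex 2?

0

The number of length-4 walks from vertex 1 to vertex 2 is entry (1,2) of C⁴, where C is the adjacency matrix.
C² = [[1, 0, 1], [0, 2, 0], [1, 0, 1]]
C³ = [[0, 2, 0], [2, 0, 2], [0, 2, 0]]
C⁴ = [[2, 0, 2], [0, 4, 0], [2, 0, 2]]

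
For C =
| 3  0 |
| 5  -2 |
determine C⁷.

[[2187, 0], [2315, -128]]

tr C = 1 and det C = -6, so the characteristic polynomial is λ² − (1)λ + (-6) with roots 3 and -2.
Eigenvectors give P = [[1, 0], [1, -1]] with P⁻¹ = [[1, 0], [1, -1]], and C = P·diag(3, -2)·P⁻¹.
Then C⁷ = P·diag(2187, -128)·P⁻¹ = [[2187, 0], [2187, 128]] · [[1, 0], [1, -1]] = [[2187, 0], [2315, -128]].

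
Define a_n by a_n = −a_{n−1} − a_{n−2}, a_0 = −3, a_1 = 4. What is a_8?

−1

With companion matrix C = [[−1, −1], [1, 0]], [a_n, a_{n−1}]ᵀ = C·[a_{n−1}, a_{n−2}]ᵀ, so [a_8, a_7]ᵀ = C⁷·[a_1, a_0]ᵀ.
C⁷ = [[−1, −1], [1, 0]], giving [a_8, a_7]ᵀ = [[−1], [4]].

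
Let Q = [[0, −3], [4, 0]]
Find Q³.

[[0, 36], [−48, 0]]

Q² = [[−12, 0], [0, −12]]
Q³ = [[0, 36], [−48, 0]]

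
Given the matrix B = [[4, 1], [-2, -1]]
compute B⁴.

B² = [[14, 3], [-6, -1]]
B³ = [[50, 11], [-22, -5]]
B⁴ = [[178, 39], [-78, -17]]

[[178, 39], [-78, -17]]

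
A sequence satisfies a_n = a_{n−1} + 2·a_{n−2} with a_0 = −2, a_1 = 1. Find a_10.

−343

With companion matrix B = [[1, 2], [1, 0]], [a_n, a_{n−1}]ᵀ = B·[a_{n−1}, a_{n−2}]ᵀ, so [a_10, a_9]ᵀ = B⁹·[a_1, a_0]ᵀ.
B⁹ = [[341, 342], [171, 170]], giving [a_10, a_9]ᵀ = [[−343], [−169]].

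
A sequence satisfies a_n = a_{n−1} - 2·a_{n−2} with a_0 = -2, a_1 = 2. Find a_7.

34

With companion matrix B = [[1, -2], [1, 0]], [a_n, a_{n−1}]ᵀ = B·[a_{n−1}, a_{n−2}]ᵀ, so [a_7, a_6]ᵀ = B⁶·[a_1, a_0]ᵀ.
B⁶ = [[7, -10], [5, 2]], giving [a_7, a_6]ᵀ = [[34], [6]].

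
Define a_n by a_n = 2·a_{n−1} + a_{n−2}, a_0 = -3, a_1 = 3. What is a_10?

With companion matrix B = [[2, 1], [1, 0]], [a_n, a_{n−1}]ᵀ = B·[a_{n−1}, a_{n−2}]ᵀ, so [a_10, a_9]ᵀ = B⁹·[a_1, a_0]ᵀ.
B⁹ = [[2378, 985], [985, 408]], giving [a_10, a_9]ᵀ = [[4179], [1731]].

4179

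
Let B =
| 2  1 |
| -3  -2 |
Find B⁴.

B² = I (check: tr B = 0 and det B = -1), so B⁴ = I since 4 is even.

[[1, 0], [0, 1]]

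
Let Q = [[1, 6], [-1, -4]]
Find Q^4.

[[-29, -90], [15, 46]]

tr Q = -3 and det Q = 2, so the characteristic polynomial is λ² − (-3)λ + (2) with roots -2 and -1.
Eigenvectors give P = [[2, -3], [-1, 1]] with P⁻¹ = [[-1, -3], [-1, -2]], and Q = P·diag(-2, -1)·P⁻¹.
Then Q^4 = P·diag(16, 1)·P⁻¹ = [[32, -3], [-16, 1]] · [[-1, -3], [-1, -2]] = [[-29, -90], [15, 46]].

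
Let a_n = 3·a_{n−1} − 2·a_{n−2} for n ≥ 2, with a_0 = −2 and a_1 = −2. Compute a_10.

−2

With companion matrix C = [[3, −2], [1, 0]], [a_n, a_{n−1}]ᵀ = C·[a_{n−1}, a_{n−2}]ᵀ, so [a_10, a_9]ᵀ = C^9·[a_1, a_0]ᵀ.
C^9 = [[1023, −1022], [511, −510]], giving [a_10, a_9]ᵀ = [[−2], [−2]].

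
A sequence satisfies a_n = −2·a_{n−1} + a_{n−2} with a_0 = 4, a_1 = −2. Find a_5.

−106

With companion matrix A = [[−2, 1], [1, 0]], [a_n, a_{n−1}]ᵀ = A·[a_{n−1}, a_{n−2}]ᵀ, so [a_5, a_4]ᵀ = A^4·[a_1, a_0]ᵀ.
A^4 = [[29, −12], [−12, 5]], giving [a_5, a_4]ᵀ = [[−106], [44]].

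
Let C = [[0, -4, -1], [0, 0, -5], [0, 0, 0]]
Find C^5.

C is strictly triangular, hence nilpotent: C^3 = 0, so C^5 = 0.

[[0, 0, 0], [0, 0, 0], [0, 0, 0]]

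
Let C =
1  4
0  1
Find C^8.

C = I + N where N = [[0, 4], [0, 0]] is strictly upper-triangular, so N^2 = 0.
(I + N)^8 = I + 8·N = [[1, 32], [0, 1]].

[[1, 32], [0, 1]]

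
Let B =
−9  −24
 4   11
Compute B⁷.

tr B = 2 and det B = −3, so the characteristic polynomial is λ² − (2)λ + (−3) with roots 3 and −1.
Eigenvectors give P = [[−2, −3], [1, 1]] with P⁻¹ = [[1, 3], [−1, −2]], and B = P·diag(3, −1)·P⁻¹.
Then B⁷ = P·diag(2187, −1)·P⁻¹ = [[−4374, 3], [2187, −1]] · [[1, 3], [−1, −2]] = [[−4377, −13128], [2188, 6563]].

[[−4377, −13128], [2188, 6563]]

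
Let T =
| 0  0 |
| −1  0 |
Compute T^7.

[[0, 0], [0, 0]]

T is strictly triangular, hence nilpotent: T^2 = 0, so T^7 = 0.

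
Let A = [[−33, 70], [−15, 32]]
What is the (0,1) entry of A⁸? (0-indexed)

−88270

tr A = −1 and det A = −6, so the characteristic polynomial is λ² − (−1)λ + (−6) with roots −3 and 2.
Eigenvectors give P = [[7, −2], [3, −1]] with P⁻¹ = [[1, −2], [3, −7]], and A = P·diag(−3, 2)·P⁻¹.
Then A⁸ = P·diag(6561, 256)·P⁻¹ = [[45927, −512], [19683, −256]] · [[1, −2], [3, −7]] = [[44391, −88270], [18915, −37574]].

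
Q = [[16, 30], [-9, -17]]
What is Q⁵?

tr Q = -1 and det Q = -2, so the characteristic polynomial is λ² − (-1)λ + (-2) with roots -2 and 1.
Eigenvectors give P = [[5, 2], [-3, -1]] with P⁻¹ = [[-1, -2], [3, 5]], and Q = P·diag(-2, 1)·P⁻¹.
Then Q⁵ = P·diag(-32, 1)·P⁻¹ = [[-160, 2], [96, -1]] · [[-1, -2], [3, 5]] = [[166, 330], [-99, -197]].

[[166, 330], [-99, -197]]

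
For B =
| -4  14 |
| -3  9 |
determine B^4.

tr B = 5 and det B = 6, so the characteristic polynomial is λ² − (5)λ + (6) with roots 2 and 3.
Eigenvectors give P = [[7, 2], [3, 1]] with P⁻¹ = [[1, -2], [-3, 7]], and B = P·diag(2, 3)·P⁻¹.
Then B^4 = P·diag(16, 81)·P⁻¹ = [[112, 162], [48, 81]] · [[1, -2], [-3, 7]] = [[-374, 910], [-195, 471]].

[[-374, 910], [-195, 471]]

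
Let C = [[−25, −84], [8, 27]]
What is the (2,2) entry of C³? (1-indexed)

195

tr C = 2 and det C = −3, so the characteristic polynomial is λ² − (2)λ + (−3) with roots 3 and −1.
Eigenvectors give P = [[−3, 7], [1, −2]] with P⁻¹ = [[2, 7], [1, 3]], and C = P·diag(3, −1)·P⁻¹.
Then C³ = P·diag(27, −1)·P⁻¹ = [[−81, −7], [27, 2]] · [[2, 7], [1, 3]] = [[−169, −588], [56, 195]].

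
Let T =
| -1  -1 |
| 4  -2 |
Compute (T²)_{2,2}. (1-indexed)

0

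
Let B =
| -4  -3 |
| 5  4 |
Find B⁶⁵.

[[-4, -3], [5, 4]]

B² = I (check: tr B = 0 and det B = -1), so B⁶⁵ = B since 65 is odd.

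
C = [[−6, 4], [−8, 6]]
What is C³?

tr C = 0 and det C = −4, so the characteristic polynomial is λ² − (0)λ + (−4) with roots −2 and 2.
Eigenvectors give P = [[−1, −1], [−1, −2]] with P⁻¹ = [[−2, 1], [1, −1]], and C = P·diag(−2, 2)·P⁻¹.
Then C³ = P·diag(−8, 8)·P⁻¹ = [[8, −8], [8, −16]] · [[−2, 1], [1, −1]] = [[−24, 16], [−32, 24]].

[[−24, 16], [−32, 24]]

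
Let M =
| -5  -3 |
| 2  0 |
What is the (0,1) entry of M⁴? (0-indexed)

tr M = -5 and det M = 6, so the characteristic polynomial is λ² − (-5)λ + (6) with roots -2 and -3.
Eigenvectors give P = [[1, 3], [-1, -2]] with P⁻¹ = [[-2, -3], [1, 1]], and M = P·diag(-2, -3)·P⁻¹.
Then M⁴ = P·diag(16, 81)·P⁻¹ = [[16, 243], [-16, -162]] · [[-2, -3], [1, 1]] = [[211, 195], [-130, -114]].

195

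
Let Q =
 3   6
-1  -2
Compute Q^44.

[[3, 6], [-1, -2]]

Q² = Q (a projection; rank 1, trace 1), so Q^44 = Q.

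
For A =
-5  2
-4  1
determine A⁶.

[[1457, -728], [1456, -727]]

tr A = -4 and det A = 3, so the characteristic polynomial is λ² − (-4)λ + (3) with roots -1 and -3.
Eigenvectors give P = [[-1, 1], [-2, 1]] with P⁻¹ = [[1, -1], [2, -1]], and A = P·diag(-1, -3)·P⁻¹.
Then A⁶ = P·diag(1, 729)·P⁻¹ = [[-1, 729], [-2, 729]] · [[1, -1], [2, -1]] = [[1457, -728], [1456, -727]].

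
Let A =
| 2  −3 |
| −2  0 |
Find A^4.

[[124, −96], [−64, 60]]

A^2 = [[10, −6], [−4, 6]]
A^3 = [[32, −30], [−20, 12]]
A^4 = [[124, −96], [−64, 60]]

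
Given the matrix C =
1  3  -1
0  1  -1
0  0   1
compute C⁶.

C = I + N where N = [[0, 3, -1], [0, 0, -1], [0, 0, 0]] is strictly upper-triangular, so N³ = 0.
(I + N)⁶ = I + 6·N + 15·N² = [[1, 18, -51], [0, 1, -6], [0, 0, 1]].

[[1, 18, -51], [0, 1, -6], [0, 0, 1]]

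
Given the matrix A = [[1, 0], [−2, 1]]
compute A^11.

[[1, 0], [−22, 1]]

A = I + N where N = [[0, 0], [−2, 0]] is strictly lower-triangular, so N^2 = 0.
(I + N)^11 = I + 11·N = [[1, 0], [−22, 1]].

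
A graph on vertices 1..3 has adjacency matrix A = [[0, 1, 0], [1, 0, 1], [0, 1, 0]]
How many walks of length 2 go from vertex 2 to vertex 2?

2

The number of length-2 walks from vertex 2 to vertex 2 is entry (2,2) of A^2, where A is the adjacency matrix.
A^2 = [[1, 0, 1], [0, 2, 0], [1, 0, 1]]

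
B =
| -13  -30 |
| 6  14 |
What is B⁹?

[[-2053, -5130], [1026, 2564]]

tr B = 1 and det B = -2, so the characteristic polynomial is λ² − (1)λ + (-2) with roots -1 and 2.
Eigenvectors give P = [[5, -2], [-2, 1]] with P⁻¹ = [[1, 2], [2, 5]], and B = P·diag(-1, 2)·P⁻¹.
Then B⁹ = P·diag(-1, 512)·P⁻¹ = [[-5, -1024], [2, 512]] · [[1, 2], [2, 5]] = [[-2053, -5130], [1026, 2564]].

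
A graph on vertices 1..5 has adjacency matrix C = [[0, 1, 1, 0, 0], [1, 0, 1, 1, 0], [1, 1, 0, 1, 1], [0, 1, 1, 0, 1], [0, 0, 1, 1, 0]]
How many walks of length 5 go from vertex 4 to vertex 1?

33

The number of length-5 walks from vertex 4 to vertex 1 is entry (4,1) of C⁵, where C is the adjacency matrix.
C² = [[2, 1, 1, 2, 1], [1, 3, 2, 1, 2], [1, 2, 4, 2, 1], [2, 1, 2, 3, 1], [1, 2, 1, 1, 2]]
C³ = [[2, 5, 6, 3, 3], [5, 4, 7, 7, 3], [6, 7, 6, 7, 6], [3, 7, 7, 4, 5], [3, 3, 6, 5, 2]]
C⁴ = [[11, 11, 13, 14, 9], [11, 19, 19, 14, 14], [13, 19, 26, 19, 13], [14, 14, 19, 19, 11], [9, 14, 13, 11, 11]]
C⁵ = [[24, 38, 45, 33, 27], [38, 44, 58, 52, 33], [45, 58, 64, 58, 45], [33, 52, 58, 44, 38], [27, 33, 45, 38, 24]]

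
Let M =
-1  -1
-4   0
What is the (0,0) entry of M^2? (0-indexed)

5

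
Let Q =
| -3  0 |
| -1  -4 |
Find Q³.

Q² = [[9, 0], [7, 16]]
Q³ = [[-27, 0], [-37, -64]]

[[-27, 0], [-37, -64]]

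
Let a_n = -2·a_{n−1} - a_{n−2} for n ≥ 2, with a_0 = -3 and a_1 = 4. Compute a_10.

-13

With companion matrix C = [[-2, -1], [1, 0]], [a_n, a_{n−1}]ᵀ = C·[a_{n−1}, a_{n−2}]ᵀ, so [a_10, a_9]ᵀ = C⁹·[a_1, a_0]ᵀ.
C⁹ = [[-10, -9], [9, 8]], giving [a_10, a_9]ᵀ = [[-13], [12]].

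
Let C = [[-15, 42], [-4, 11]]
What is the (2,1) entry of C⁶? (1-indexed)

1456

tr C = -4 and det C = 3, so the characteristic polynomial is λ² − (-4)λ + (3) with roots -1 and -3.
Eigenvectors give P = [[3, 7], [1, 2]] with P⁻¹ = [[-2, 7], [1, -3]], and C = P·diag(-1, -3)·P⁻¹.
Then C⁶ = P·diag(1, 729)·P⁻¹ = [[3, 5103], [1, 1458]] · [[-2, 7], [1, -3]] = [[5097, -15288], [1456, -4367]].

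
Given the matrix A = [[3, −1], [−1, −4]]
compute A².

[[10, 1], [1, 17]]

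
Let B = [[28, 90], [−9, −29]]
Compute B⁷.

[[1162, 3870], [−387, −1289]]

tr B = −1 and det B = −2, so the characteristic polynomial is λ² − (−1)λ + (−2) with roots −2 and 1.
Eigenvectors give P = [[3, −10], [−1, 3]] with P⁻¹ = [[−3, −10], [−1, −3]], and B = P·diag(−2, 1)·P⁻¹.
Then B⁷ = P·diag(−128, 1)·P⁻¹ = [[−384, −10], [128, 3]] · [[−3, −10], [−1, −3]] = [[1162, 3870], [−387, −1289]].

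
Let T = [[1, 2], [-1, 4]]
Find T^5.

tr T = 5 and det T = 6, so the characteristic polynomial is λ² − (5)λ + (6) with roots 2 and 3.
Eigenvectors give P = [[2, -1], [1, -1]] with P⁻¹ = [[1, -1], [1, -2]], and T = P·diag(2, 3)·P⁻¹.
Then T^5 = P·diag(32, 243)·P⁻¹ = [[64, -243], [32, -243]] · [[1, -1], [1, -2]] = [[-179, 422], [-211, 454]].

[[-179, 422], [-211, 454]]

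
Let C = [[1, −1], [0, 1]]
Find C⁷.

[[1, −7], [0, 1]]

C = I + N where N = [[0, −1], [0, 0]] is strictly upper-triangular, so N² = 0.
(I + N)⁷ = I + 7·N = [[1, −7], [0, 1]].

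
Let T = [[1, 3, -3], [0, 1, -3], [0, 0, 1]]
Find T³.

T = I + N where N = [[0, 3, -3], [0, 0, -3], [0, 0, 0]] is strictly upper-triangular, so N³ = 0.
(I + N)³ = I + 3·N + 3·N² = [[1, 9, -36], [0, 1, -9], [0, 0, 1]].

[[1, 9, -36], [0, 1, -9], [0, 0, 1]]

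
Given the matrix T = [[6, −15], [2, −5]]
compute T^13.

[[6, −15], [2, −5]]

T² = T (a projection; rank 1, trace 1), so T^13 = T.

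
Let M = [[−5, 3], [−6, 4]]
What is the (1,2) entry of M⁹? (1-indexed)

513

tr M = −1 and det M = −2, so the characteristic polynomial is λ² − (−1)λ + (−2) with roots −2 and 1.
Eigenvectors give P = [[−1, −1], [−1, −2]] with P⁻¹ = [[−2, 1], [1, −1]], and M = P·diag(−2, 1)·P⁻¹.
Then M⁹ = P·diag(−512, 1)·P⁻¹ = [[512, −1], [512, −2]] · [[−2, 1], [1, −1]] = [[−1025, 513], [−1026, 514]].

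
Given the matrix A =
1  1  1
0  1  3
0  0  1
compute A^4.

[[1, 4, 22], [0, 1, 12], [0, 0, 1]]

A = I + N where N = [[0, 1, 1], [0, 0, 3], [0, 0, 0]] is strictly upper-triangular, so N^3 = 0.
(I + N)^4 = I + 4·N + 6·N^2 = [[1, 4, 22], [0, 1, 12], [0, 0, 1]].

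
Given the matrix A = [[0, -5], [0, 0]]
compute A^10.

[[0, 0], [0, 0]]

A is strictly triangular, hence nilpotent: A^2 = 0, so A^10 = 0.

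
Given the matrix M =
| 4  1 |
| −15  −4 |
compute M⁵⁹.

[[4, 1], [−15, −4]]

M² = I (check: tr M = 0 and det M = −1), so M⁵⁹ = M since 59 is odd.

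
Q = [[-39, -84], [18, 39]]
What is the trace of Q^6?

1458

tr Q = 0 and det Q = -9, so the characteristic polynomial is λ² − (0)λ + (-9) with roots 3 and -3.
Eigenvectors give P = [[2, -7], [-1, 3]] with P⁻¹ = [[-3, -7], [-1, -2]], and Q = P·diag(3, -3)·P⁻¹.
Then Q^6 = P·diag(729, 729)·P⁻¹ = [[1458, -5103], [-729, 2187]] · [[-3, -7], [-1, -2]] = [[729, 0], [0, 729]].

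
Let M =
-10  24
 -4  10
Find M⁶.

tr M = 0 and det M = -4, so the characteristic polynomial is λ² − (0)λ + (-4) with roots 2 and -2.
Eigenvectors give P = [[-2, 3], [-1, 1]] with P⁻¹ = [[1, -3], [1, -2]], and M = P·diag(2, -2)·P⁻¹.
Then M⁶ = P·diag(64, 64)·P⁻¹ = [[-128, 192], [-64, 64]] · [[1, -3], [1, -2]] = [[64, 0], [0, 64]].

[[64, 0], [0, 64]]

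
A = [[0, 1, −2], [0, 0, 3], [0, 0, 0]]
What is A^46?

[[0, 0, 0], [0, 0, 0], [0, 0, 0]]

A is strictly triangular, hence nilpotent: A^3 = 0, so A^46 = 0.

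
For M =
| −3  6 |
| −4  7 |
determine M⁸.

tr M = 4 and det M = 3, so the characteristic polynomial is λ² − (4)λ + (3) with roots 1 and 3.
Eigenvectors give P = [[−3, 1], [−2, 1]] with P⁻¹ = [[−1, 1], [−2, 3]], and M = P·diag(1, 3)·P⁻¹.
Then M⁸ = P·diag(1, 6561)·P⁻¹ = [[−3, 6561], [−2, 6561]] · [[−1, 1], [−2, 3]] = [[−13119, 19680], [−13120, 19681]].

[[−13119, 19680], [−13120, 19681]]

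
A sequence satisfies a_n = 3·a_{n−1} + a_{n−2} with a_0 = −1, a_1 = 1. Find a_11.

With companion matrix A = [[3, 1], [1, 0]], [a_n, a_{n−1}]ᵀ = A·[a_{n−1}, a_{n−2}]ᵀ, so [a_11, a_10]ᵀ = A¹⁰·[a_1, a_0]ᵀ.
A¹⁰ = [[141481, 42837], [42837, 12970]], giving [a_11, a_10]ᵀ = [[98644], [29867]].

98644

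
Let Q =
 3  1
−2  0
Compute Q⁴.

[[31, 15], [−30, −14]]

tr Q = 3 and det Q = 2, so the characteristic polynomial is λ² − (3)λ + (2) with roots 1 and 2.
Eigenvectors give P = [[−1, 1], [2, −1]] with P⁻¹ = [[1, 1], [2, 1]], and Q = P·diag(1, 2)·P⁻¹.
Then Q⁴ = P·diag(1, 16)·P⁻¹ = [[−1, 16], [2, −16]] · [[1, 1], [2, 1]] = [[31, 15], [−30, −14]].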